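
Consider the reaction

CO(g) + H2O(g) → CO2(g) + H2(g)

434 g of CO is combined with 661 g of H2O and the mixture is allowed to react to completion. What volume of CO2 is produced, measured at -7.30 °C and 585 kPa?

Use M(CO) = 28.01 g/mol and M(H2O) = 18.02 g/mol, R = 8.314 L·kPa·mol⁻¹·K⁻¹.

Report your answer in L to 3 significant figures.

58.5 L

n(CO) = 434 / 28.01 = 15.49 mol
n(H2O) = 661 / 18.02 = 36.68 mol
For 15.49 mol CO, stoichiometry requires (1/1) × 15.49 = 15.49 mol H2O; 36.68 mol is available, so CO is limiting.
n(CO2) = (1/1) × 15.49 = 15.49 mol
V(CO2) = nRT/P = 15.49 × 8.314 × 265.85 / 585 = 58.53 L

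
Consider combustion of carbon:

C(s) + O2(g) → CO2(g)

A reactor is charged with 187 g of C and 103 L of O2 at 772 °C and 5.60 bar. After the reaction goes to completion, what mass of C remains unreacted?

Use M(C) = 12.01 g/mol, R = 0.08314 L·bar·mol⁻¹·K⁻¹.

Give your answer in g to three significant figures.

107 g

n(C) = 187 / 12.01 = 15.57 mol
n(O2) = PV/RT = (5.60 × 103) / (0.08314 × 1045.15) = 6.638 mol
For 15.57 mol C, stoichiometry requires (1/1) × 15.57 = 15.57 mol O2; 6.638 mol is available, so O2 is limiting.
n(C) consumed = (1/1) × 6.638 = 6.638 mol; remaining = 15.57 − 6.638 = 8.932 mol
m(C) = 8.932 × 12.01 = 107.3 g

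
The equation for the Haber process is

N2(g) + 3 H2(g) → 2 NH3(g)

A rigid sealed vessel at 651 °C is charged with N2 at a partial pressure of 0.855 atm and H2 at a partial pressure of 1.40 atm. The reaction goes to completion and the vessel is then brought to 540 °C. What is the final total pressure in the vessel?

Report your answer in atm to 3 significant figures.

1.16 atm

At constant V, partial pressures at 651 °C are proportional to moles, so apply stoichiometry directly to pressures.
P(H2) required for 0.855 atm of N2 = (3/1) × 0.855 = 2.565 atm; available 1.40 atm, so H2 is limiting.
P(N2) remaining = 0.855 − (1/3) × 1.40 = 0.3883 atm
P(gaseous products) = (2)/3 × 1.40 = 0.9333 atm
P_total at 651 °C = 0.3883 + 0.9333 = 1.322 atm
Scaling to 540 °C: P = 1.322 × 813.15/924.15 = 1.163 atm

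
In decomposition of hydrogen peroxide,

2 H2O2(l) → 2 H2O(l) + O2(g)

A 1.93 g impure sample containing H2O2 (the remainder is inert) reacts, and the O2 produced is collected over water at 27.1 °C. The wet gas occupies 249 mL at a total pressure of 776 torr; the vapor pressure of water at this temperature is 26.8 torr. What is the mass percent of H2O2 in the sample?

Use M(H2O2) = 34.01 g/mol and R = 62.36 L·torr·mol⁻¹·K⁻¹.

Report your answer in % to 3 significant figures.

P(O2) = 776 − 26.8 = 749.2 torr
n(O2) = PV/RT = (749.2 × 0.2490) / (62.36 × 300.25) = 0.009963 mol
n(H2O2) = (2/1) × 0.009963 = 0.01993 mol
m(H2O2) = 0.01993 × 34.01 = 0.6778 g
%H2O2 = 0.6778 / 1.93 × 100 = 35.12%

35.1 %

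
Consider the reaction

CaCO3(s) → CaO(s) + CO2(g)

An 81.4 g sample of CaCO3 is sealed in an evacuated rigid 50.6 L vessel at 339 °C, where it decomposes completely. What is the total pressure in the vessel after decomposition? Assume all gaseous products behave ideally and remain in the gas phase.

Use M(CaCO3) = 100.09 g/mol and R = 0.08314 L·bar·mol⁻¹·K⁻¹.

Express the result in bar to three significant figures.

n(CaCO3) = 81.4 / 100.09 = 0.8133 mol
n(gas produced) = (1/1) × 0.8133 = 0.8133 mol
P = nRT/V = 0.8133 × 0.08314 × 612.15 / 50.6 = 0.8180 bar

0.818 bar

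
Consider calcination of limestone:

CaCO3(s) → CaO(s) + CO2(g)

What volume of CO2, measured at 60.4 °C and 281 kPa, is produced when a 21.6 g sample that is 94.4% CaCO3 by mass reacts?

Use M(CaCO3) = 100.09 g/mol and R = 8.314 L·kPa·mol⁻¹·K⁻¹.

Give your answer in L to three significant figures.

2.01 L

mass of CaCO3 = 21.6 × 94.4/100 = 20.39 g
n(CaCO3) = 20.39 / 100.09 = 0.2037 mol
n(CO2) = (1/1) × 0.2037 = 0.2037 mol
V = nRT/P = 0.2037 × 8.314 × 333.55 / 281 = 2.010 L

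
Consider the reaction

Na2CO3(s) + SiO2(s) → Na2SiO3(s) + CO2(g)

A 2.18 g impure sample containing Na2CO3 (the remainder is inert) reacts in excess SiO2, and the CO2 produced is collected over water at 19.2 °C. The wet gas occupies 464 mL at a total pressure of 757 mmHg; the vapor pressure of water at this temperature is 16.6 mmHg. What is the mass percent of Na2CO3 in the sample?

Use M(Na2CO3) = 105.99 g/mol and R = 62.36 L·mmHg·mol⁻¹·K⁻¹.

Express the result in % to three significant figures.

91.6 %

P(CO2) = 757 − 16.6 = 740.4 mmHg
n(CO2) = PV/RT = (740.4 × 0.4640) / (62.36 × 292.35) = 0.01884 mol
n(Na2CO3) = (1/1) × 0.01884 = 0.01884 mol
m(Na2CO3) = 0.01884 × 105.99 = 1.997 g
%Na2CO3 = 1.997 / 2.18 × 100 = 91.61%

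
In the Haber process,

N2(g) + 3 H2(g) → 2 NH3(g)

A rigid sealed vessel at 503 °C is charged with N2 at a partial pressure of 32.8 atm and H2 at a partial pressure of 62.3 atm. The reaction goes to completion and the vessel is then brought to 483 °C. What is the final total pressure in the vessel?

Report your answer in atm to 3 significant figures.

52.2 atm

Because the vessel is rigid and T is held at 503 °C, work the stoichiometry in partial pressures (P_i = n_iRT/V).
P(H2) required for 32.8 atm of N2 = (3/1) × 32.8 = 98.40 atm; available 62.3 atm, so H2 is limiting.
P(N2) remaining = 32.8 − (1/3) × 62.3 = 12.03 atm
P(gaseous products) = (2)/3 × 62.3 = 41.53 atm
P_total at 503 °C = 12.03 + 41.53 = 53.56 atm
Scaling to 483 °C: P = 53.56 × 756.15/776.15 = 52.18 atm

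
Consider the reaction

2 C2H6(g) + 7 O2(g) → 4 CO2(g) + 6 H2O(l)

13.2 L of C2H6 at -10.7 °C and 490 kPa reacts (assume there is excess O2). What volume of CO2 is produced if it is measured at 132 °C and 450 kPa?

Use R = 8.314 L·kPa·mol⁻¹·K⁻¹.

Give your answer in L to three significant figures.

44.4 L

n(C2H6) = PV/RT = (490 × 13.2) / (8.314 × 262.45) = 2.964 mol
n(CO2) = (4/2) × 2.964 = 5.928 mol
V = nRT/P = 5.928 × 8.314 × 405.15 / 450 = 44.37 L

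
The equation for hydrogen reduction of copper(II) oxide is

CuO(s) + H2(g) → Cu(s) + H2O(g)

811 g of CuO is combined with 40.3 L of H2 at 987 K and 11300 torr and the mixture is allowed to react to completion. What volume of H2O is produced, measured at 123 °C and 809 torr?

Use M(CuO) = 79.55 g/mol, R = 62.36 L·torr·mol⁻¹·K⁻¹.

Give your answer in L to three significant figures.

226 L

n(CuO) = 811 / 79.55 = 10.19 mol
n(H2) = PV/RT = (11300 × 40.3) / (62.36 × 987) = 7.399 mol
For 10.19 mol CuO, stoichiometry requires (1/1) × 10.19 = 10.19 mol H2; 7.399 mol is available, so H2 is limiting.
n(H2O) = (1/1) × 7.399 = 7.399 mol
V(H2O) = nRT/P = 7.399 × 62.36 × 396.15 / 809 = 225.9 L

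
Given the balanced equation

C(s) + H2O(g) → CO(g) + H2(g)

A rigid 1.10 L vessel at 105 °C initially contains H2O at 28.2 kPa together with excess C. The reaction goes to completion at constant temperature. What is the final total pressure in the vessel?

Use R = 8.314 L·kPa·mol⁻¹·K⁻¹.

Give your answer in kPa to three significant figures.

Rigid vessel, constant T ⇒ P scales with total gas moles (1 → 2).
P_final = (2/1) × 28.2 = 56.40 kPa

56.4 kPa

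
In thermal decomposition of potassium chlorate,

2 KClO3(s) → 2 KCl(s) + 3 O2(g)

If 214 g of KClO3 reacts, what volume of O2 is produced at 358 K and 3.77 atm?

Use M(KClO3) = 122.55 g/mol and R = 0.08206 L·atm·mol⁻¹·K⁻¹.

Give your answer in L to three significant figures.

n(KClO3) = 214.0 / 122.55 = 1.746 mol
n(O2) = (3/2) × 1.746 = 2.619 mol
V = nRT/P = 2.619 × 0.08206 × 358 / 3.77 = 20.41 L

20.4 L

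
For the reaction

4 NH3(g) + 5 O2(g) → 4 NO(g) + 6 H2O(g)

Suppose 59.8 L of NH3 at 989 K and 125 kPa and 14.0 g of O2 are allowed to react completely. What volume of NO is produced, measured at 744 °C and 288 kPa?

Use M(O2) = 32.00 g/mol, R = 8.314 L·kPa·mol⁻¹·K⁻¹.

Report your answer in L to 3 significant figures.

10.3 L

n(NH3) = PV/RT = (125 × 59.8) / (8.314 × 989) = 0.9091 mol
n(O2) = 14.0 / 32.00 = 0.4375 mol
For 0.9091 mol NH3, stoichiometry requires (5/4) × 0.9091 = 1.136 mol O2; 0.4375 mol is available, so O2 is limiting.
n(NO) = (4/5) × 0.4375 = 0.3500 mol
V(NO) = nRT/P = 0.3500 × 8.314 × 1017.15 / 288 = 10.28 L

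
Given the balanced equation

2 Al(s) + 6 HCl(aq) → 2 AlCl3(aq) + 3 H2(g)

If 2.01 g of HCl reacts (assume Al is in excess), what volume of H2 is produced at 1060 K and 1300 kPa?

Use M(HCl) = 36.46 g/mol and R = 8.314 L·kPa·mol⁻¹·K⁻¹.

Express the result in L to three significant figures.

n(HCl) = 2.010 / 36.46 = 0.05513 mol
n(H2) = (3/6) × 0.05513 = 0.02756 mol
V = nRT/P = 0.02756 × 8.314 × 1060 / 1300 = 0.1868 L

0.187 L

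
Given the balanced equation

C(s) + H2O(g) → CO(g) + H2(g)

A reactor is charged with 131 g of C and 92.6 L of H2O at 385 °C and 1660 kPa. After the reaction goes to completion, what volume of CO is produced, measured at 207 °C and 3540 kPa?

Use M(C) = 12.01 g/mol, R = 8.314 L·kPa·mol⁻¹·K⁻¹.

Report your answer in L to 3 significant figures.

n(C) = 131 / 12.01 = 10.91 mol
n(H2O) = PV/RT = (1660 × 92.6) / (8.314 × 658.15) = 28.09 mol
For 10.91 mol C, stoichiometry requires (1/1) × 10.91 = 10.91 mol H2O; 28.09 mol is available, so C is limiting.
n(CO) = (1/1) × 10.91 = 10.91 mol
V(CO) = nRT/P = 10.91 × 8.314 × 480.15 / 3540 = 12.30 L

12.3 L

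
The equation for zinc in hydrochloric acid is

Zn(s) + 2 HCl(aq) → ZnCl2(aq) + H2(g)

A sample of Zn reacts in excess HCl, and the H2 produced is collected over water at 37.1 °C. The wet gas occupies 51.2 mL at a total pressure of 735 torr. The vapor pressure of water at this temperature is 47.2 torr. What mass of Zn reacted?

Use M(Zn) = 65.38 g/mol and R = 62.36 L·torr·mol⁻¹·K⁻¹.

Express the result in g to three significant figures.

P(H2) = 735 − 47.2 = 687.8 torr
n(H2) = PV/RT = (687.8 × 0.05120) / (62.36 × 310.25) = 0.001820 mol
n(Zn) = (1/1) × 0.001820 = 0.001820 mol
m(Zn) = 0.001820 × 65.38 = 0.1190 g

0.119 g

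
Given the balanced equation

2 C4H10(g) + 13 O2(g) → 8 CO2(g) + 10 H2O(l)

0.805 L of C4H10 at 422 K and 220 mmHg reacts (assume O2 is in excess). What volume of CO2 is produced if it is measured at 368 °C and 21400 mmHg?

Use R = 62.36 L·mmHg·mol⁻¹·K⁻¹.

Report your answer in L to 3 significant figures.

n(C4H10) = PV/RT = (220 × 0.805) / (62.36 × 422) = 0.006730 mol
n(CO2) = (8/2) × 0.006730 = 0.02692 mol
V = nRT/P = 0.02692 × 62.36 × 641.15 / 21400 = 0.05030 L

0.0503 L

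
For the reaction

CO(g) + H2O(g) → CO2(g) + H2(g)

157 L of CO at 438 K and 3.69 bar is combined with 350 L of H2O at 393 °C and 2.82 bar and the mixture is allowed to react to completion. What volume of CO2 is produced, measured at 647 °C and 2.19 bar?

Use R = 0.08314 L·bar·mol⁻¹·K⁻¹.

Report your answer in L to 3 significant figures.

556 L

n(CO) = PV/RT = (3.69 × 157) / (0.08314 × 438) = 15.91 mol
n(H2O) = PV/RT = (2.82 × 350) / (0.08314 × 666.15) = 17.82 mol
For 15.91 mol CO, stoichiometry requires (1/1) × 15.91 = 15.91 mol H2O; 17.82 mol is available, so CO is limiting.
n(CO2) = (1/1) × 15.91 = 15.91 mol
V(CO2) = nRT/P = 15.91 × 0.08314 × 920.15 / 2.19 = 555.8 L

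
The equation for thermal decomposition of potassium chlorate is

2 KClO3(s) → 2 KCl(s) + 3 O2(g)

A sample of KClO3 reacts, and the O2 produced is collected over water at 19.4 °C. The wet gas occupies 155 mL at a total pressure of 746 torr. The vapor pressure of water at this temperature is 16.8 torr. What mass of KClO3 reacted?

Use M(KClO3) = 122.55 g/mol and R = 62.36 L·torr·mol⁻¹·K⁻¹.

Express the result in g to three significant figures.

P(O2) = 746 − 16.8 = 729.2 torr
n(O2) = PV/RT = (729.2 × 0.1550) / (62.36 × 292.55) = 0.006195 mol
n(KClO3) = (2/3) × 0.006195 = 0.004130 mol
m(KClO3) = 0.004130 × 122.55 = 0.5061 g

0.506 g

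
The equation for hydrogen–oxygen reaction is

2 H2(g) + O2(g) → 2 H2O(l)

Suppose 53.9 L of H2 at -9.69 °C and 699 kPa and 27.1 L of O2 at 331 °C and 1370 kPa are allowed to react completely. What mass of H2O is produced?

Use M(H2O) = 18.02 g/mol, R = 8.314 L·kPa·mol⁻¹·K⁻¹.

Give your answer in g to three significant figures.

266 g

n(H2) = PV/RT = (699 × 53.9) / (8.314 × 263.46) = 17.20 mol
n(O2) = PV/RT = (1370 × 27.1) / (8.314 × 604.15) = 7.392 mol
For 17.20 mol H2, stoichiometry requires (1/2) × 17.20 = 8.600 mol O2; 7.392 mol is available, so O2 is limiting.
n(H2O) = (2/1) × 7.392 = 14.78 mol
m(H2O) = 14.78 × 18.02 = 266.3 g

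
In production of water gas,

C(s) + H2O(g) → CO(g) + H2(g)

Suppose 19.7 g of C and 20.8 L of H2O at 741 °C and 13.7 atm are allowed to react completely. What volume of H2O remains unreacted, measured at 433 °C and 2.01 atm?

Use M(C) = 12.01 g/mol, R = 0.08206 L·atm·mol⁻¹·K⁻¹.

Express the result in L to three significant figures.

n(C) = 19.7 / 12.01 = 1.640 mol
n(H2O) = PV/RT = (13.7 × 20.8) / (0.08206 × 1014.15) = 3.424 mol
For 1.640 mol C, stoichiometry requires (1/1) × 1.640 = 1.640 mol H2O; 3.424 mol is available, so C is limiting.
n(H2O) consumed = (1/1) × 1.640 = 1.640 mol; remaining = 3.424 − 1.640 = 1.784 mol
V(H2O) = nRT/P = 1.784 × 0.08206 × 706.15 / 2.01 = 51.43 L

51.4 L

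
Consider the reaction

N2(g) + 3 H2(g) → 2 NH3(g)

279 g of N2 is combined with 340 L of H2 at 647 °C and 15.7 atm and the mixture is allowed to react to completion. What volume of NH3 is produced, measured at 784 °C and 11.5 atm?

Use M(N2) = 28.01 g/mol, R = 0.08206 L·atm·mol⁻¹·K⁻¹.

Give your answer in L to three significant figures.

150 L

n(N2) = 279 / 28.01 = 9.961 mol
n(H2) = PV/RT = (15.7 × 340) / (0.08206 × 920.15) = 70.69 mol
For 9.961 mol N2, stoichiometry requires (3/1) × 9.961 = 29.88 mol H2; 70.69 mol is available, so N2 is limiting.
n(NH3) = (2/1) × 9.961 = 19.92 mol
V(NH3) = nRT/P = 19.92 × 0.08206 × 1057.15 / 11.5 = 150.3 L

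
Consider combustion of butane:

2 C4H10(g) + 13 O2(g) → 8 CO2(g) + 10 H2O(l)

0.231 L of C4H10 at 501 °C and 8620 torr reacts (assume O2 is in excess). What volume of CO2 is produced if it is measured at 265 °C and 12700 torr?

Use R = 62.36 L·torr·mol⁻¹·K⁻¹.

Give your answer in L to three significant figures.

0.436 L

n(C4H10) = PV/RT = (8620 × 0.231) / (62.36 × 774.15) = 0.04125 mol
n(CO2) = (8/2) × 0.04125 = 0.1650 mol
V = nRT/P = 0.1650 × 62.36 × 538.15 / 12700 = 0.4360 L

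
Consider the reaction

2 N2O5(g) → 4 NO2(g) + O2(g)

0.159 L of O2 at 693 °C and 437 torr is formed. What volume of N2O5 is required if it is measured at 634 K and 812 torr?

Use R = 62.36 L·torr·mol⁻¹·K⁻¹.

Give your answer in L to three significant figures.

n(O2) = PV/RT = (437 × 0.159) / (62.36 × 966.15) = 0.001153 mol
n(N2O5) = (2/1) × 0.001153 = 0.002306 mol
V = nRT/P = 0.002306 × 62.36 × 634 / 812 = 0.1123 L

0.112 L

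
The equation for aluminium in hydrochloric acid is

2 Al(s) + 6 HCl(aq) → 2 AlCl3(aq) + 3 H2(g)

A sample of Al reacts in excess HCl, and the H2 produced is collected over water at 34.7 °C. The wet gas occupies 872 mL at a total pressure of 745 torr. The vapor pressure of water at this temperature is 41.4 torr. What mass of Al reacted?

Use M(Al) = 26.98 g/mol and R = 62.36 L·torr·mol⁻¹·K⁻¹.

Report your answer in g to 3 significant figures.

0.575 g

P(H2) = 745 − 41.4 = 703.6 torr
n(H2) = PV/RT = (703.6 × 0.8720) / (62.36 × 307.85) = 0.03196 mol
n(Al) = (2/3) × 0.03196 = 0.02131 mol
m(Al) = 0.02131 × 26.98 = 0.5749 g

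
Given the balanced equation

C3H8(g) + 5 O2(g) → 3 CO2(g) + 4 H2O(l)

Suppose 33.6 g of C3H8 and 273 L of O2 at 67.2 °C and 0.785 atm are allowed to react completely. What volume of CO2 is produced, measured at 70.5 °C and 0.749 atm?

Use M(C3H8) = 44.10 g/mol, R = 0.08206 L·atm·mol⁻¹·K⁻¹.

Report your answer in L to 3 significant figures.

n(C3H8) = 33.6 / 44.10 = 0.7619 mol
n(O2) = PV/RT = (0.785 × 273) / (0.08206 × 340.35) = 7.673 mol
For 0.7619 mol C3H8, stoichiometry requires (5/1) × 0.7619 = 3.809 mol O2; 7.673 mol is available, so C3H8 is limiting.
n(CO2) = (3/1) × 0.7619 = 2.286 mol
V(CO2) = nRT/P = 2.286 × 0.08206 × 343.65 / 0.749 = 86.07 L

86.1 L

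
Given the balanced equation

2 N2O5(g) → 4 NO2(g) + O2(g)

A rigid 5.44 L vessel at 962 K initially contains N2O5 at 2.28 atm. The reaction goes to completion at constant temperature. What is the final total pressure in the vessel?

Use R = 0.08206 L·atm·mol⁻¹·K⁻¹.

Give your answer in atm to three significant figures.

5.70 atm

Since T and V are fixed, P_final/P_initial = n_final/n_initial = 5/2.
P_final = (5/2) × 2.28 = 5.700 atm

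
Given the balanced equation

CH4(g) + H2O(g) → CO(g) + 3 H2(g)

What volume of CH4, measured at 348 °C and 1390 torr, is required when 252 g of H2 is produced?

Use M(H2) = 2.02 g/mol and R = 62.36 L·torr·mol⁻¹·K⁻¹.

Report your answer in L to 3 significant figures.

n(H2) = 252.0 / 2.02 = 124.8 mol
n(CH4) = (1/3) × 124.8 = 41.60 mol
V = nRT/P = 41.60 × 62.36 × 621.15 / 1390 = 1159 L

1160 L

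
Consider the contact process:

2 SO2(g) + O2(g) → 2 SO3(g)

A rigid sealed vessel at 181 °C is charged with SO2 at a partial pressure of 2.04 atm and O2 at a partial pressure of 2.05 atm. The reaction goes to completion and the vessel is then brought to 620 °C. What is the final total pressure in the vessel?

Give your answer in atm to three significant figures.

6.04 atm

Because the vessel is rigid and T is held at 181 °C, work the stoichiometry in partial pressures (P_i = n_iRT/V).
P(O2) required for 2.04 atm of SO2 = (1/2) × 2.04 = 1.020 atm; available 2.05 atm, so SO2 is limiting.
P(O2) remaining = 2.05 − (1/2) × 2.04 = 1.030 atm
P(gaseous products) = (2)/2 × 2.04 = 2.040 atm
P_total at 181 °C = 1.030 + 2.040 = 3.070 atm
Scaling to 620 °C: P = 3.070 × 893.15/454.15 = 6.038 atm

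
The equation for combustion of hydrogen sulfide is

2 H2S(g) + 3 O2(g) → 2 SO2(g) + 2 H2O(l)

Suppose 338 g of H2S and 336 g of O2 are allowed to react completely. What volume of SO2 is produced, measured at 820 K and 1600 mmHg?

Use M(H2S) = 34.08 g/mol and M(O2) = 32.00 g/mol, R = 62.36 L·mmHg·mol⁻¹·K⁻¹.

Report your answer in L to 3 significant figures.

n(H2S) = 338 / 34.08 = 9.918 mol
n(O2) = 336 / 32.00 = 10.50 mol
For 9.918 mol H2S, stoichiometry requires (3/2) × 9.918 = 14.88 mol O2; 10.50 mol is available, so O2 is limiting.
n(SO2) = (2/3) × 10.50 = 7.000 mol
V(SO2) = nRT/P = 7.000 × 62.36 × 820 / 1600 = 223.7 L

224 L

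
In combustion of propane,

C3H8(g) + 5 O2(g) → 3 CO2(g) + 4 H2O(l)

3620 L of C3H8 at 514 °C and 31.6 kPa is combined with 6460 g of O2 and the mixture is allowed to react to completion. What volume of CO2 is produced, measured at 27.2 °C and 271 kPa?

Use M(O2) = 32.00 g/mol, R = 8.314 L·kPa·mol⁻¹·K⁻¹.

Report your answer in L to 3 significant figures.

n(C3H8) = PV/RT = (31.6 × 3620) / (8.314 × 787.15) = 17.48 mol
n(O2) = 6460 / 32.00 = 201.9 mol
For 17.48 mol C3H8, stoichiometry requires (5/1) × 17.48 = 87.40 mol O2; 201.9 mol is available, so C3H8 is limiting.
n(CO2) = (3/1) × 17.48 = 52.44 mol
V(CO2) = nRT/P = 52.44 × 8.314 × 300.35 / 271 = 483.2 L

483 L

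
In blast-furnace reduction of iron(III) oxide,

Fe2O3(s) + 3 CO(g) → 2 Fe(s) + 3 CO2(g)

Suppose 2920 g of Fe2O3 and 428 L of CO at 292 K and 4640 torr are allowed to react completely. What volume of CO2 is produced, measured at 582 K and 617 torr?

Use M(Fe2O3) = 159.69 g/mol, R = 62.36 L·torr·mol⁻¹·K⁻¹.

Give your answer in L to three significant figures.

3230 L

n(Fe2O3) = 2920 / 159.69 = 18.29 mol
n(CO) = PV/RT = (4640 × 428) / (62.36 × 292) = 109.1 mol
For 18.29 mol Fe2O3, stoichiometry requires (3/1) × 18.29 = 54.87 mol CO; 109.1 mol is available, so Fe2O3 is limiting.
n(CO2) = (3/1) × 18.29 = 54.87 mol
V(CO2) = nRT/P = 54.87 × 62.36 × 582 / 617 = 3228 L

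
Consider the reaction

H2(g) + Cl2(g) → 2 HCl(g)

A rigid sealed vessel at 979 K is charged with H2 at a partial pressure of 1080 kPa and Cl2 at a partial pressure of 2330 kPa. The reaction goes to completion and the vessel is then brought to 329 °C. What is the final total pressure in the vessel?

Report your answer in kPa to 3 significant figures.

Because the vessel is rigid and T is held at 979 K, work the stoichiometry in partial pressures (P_i = n_iRT/V).
P(Cl2) required for 1080 kPa of H2 = (1/1) × 1080 = 1080 kPa; available 2330 kPa, so H2 is limiting.
P(Cl2) remaining = 2330 − (1/1) × 1080 = 1250 kPa
P(gaseous products) = (2)/1 × 1080 = 2160 kPa
P_total at 979 K = 1250 + 2160 = 3410 kPa
Scaling to 329 °C: P = 3410 × 602.15/979 = 2097 kPa

2100 kPa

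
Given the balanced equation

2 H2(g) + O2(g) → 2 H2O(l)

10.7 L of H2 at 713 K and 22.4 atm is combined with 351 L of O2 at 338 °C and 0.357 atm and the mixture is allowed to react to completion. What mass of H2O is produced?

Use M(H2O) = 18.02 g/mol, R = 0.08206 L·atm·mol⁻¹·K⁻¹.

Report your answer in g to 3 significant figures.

73.8 g

n(H2) = PV/RT = (22.4 × 10.7) / (0.08206 × 713) = 4.096 mol
n(O2) = PV/RT = (0.357 × 351) / (0.08206 × 611.15) = 2.499 mol
For 4.096 mol H2, stoichiometry requires (1/2) × 4.096 = 2.048 mol O2; 2.499 mol is available, so H2 is limiting.
n(H2O) = (2/2) × 4.096 = 4.096 mol
m(H2O) = 4.096 × 18.02 = 73.81 g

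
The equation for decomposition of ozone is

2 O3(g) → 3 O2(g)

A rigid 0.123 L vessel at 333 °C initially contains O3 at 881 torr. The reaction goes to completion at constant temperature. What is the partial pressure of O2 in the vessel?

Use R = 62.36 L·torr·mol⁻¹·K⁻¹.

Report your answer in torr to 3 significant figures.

n(O3)₀ = PV/RT = (881 × 0.123) / (62.36 × 606.15) = 0.002867 mol
n(O2) = (3/2) × 0.002867 = 0.004301 mol
P(O2) = nRT/V = 0.004301 × 62.36 × 606.15 / 0.123 = 1322 torr

1320 torr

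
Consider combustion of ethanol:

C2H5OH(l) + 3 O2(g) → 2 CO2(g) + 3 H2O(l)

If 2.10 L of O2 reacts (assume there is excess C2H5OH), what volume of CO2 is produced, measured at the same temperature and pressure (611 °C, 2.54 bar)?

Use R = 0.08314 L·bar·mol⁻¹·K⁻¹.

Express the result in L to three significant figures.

1.40 L

At constant T and P, gas volumes are in the mole ratio: V(CO2) = (2/3) × 2.10 = 1.400 L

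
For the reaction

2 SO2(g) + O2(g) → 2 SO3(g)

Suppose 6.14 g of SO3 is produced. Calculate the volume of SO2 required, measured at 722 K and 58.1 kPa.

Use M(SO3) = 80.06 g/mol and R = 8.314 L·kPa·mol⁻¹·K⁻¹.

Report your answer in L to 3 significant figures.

7.92 L

n(SO3) = 6.140 / 80.06 = 0.07669 mol
n(SO2) = (2/2) × 0.07669 = 0.07669 mol
V = nRT/P = 0.07669 × 8.314 × 722 / 58.1 = 7.923 L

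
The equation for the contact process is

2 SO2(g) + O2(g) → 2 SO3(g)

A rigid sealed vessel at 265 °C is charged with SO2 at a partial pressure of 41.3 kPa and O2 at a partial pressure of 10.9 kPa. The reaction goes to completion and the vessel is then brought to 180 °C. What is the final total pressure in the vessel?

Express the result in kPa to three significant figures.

Because the vessel is rigid and T is held at 265 °C, work the stoichiometry in partial pressures (P_i = n_iRT/V).
P(O2) required for 41.3 kPa of SO2 = (1/2) × 41.3 = 20.65 kPa; available 10.9 kPa, so O2 is limiting.
P(SO2) remaining = 41.3 − (2/1) × 10.9 = 19.50 kPa
P(gaseous products) = (2)/1 × 10.9 = 21.80 kPa
P_total at 265 °C = 19.50 + 21.80 = 41.30 kPa
Scaling to 180 °C: P = 41.30 × 453.15/538.15 = 34.78 kPa

34.8 kPa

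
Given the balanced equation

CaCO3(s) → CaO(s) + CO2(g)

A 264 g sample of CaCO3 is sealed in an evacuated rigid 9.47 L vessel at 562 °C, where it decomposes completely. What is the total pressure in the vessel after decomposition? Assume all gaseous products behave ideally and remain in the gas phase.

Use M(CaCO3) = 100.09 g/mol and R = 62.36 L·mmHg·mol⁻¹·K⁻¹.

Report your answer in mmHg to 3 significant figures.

14500 mmHg

n(CaCO3) = 264 / 100.09 = 2.638 mol
n(gas produced) = (1/1) × 2.638 = 2.638 mol
P = nRT/V = 2.638 × 62.36 × 835.15 / 9.47 = 14510 mmHg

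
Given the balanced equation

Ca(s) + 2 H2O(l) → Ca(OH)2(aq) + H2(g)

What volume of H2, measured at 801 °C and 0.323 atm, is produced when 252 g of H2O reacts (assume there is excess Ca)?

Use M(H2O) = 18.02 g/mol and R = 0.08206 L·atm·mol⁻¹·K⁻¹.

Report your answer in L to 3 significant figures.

1910 L

n(H2O) = 252.0 / 18.02 = 13.98 mol
n(H2) = (1/2) × 13.98 = 6.990 mol
V = nRT/P = 6.990 × 0.08206 × 1074.15 / 0.323 = 1908 L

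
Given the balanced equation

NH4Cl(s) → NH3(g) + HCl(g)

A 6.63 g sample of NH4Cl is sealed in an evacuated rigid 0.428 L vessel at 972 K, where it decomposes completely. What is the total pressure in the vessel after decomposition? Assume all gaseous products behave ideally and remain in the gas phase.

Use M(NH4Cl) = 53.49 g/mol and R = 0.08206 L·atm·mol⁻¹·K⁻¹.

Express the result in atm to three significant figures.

46.2 atm

n(NH4Cl) = 6.63 / 53.49 = 0.1239 mol
n(gas produced) = (2/1) × 0.1239 = 0.2478 mol
P = nRT/V = 0.2478 × 0.08206 × 972 / 0.428 = 46.18 atm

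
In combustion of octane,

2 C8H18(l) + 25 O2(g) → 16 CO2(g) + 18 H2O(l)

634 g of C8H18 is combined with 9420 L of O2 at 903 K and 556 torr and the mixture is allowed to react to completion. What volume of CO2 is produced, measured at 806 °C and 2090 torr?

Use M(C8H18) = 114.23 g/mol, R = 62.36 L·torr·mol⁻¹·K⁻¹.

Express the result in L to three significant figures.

1430 L

n(C8H18) = 634 / 114.23 = 5.550 mol
n(O2) = PV/RT = (556 × 9420) / (62.36 × 903) = 93.01 mol
For 5.550 mol C8H18, stoichiometry requires (25/2) × 5.550 = 69.38 mol O2; 93.01 mol is available, so C8H18 is limiting.
n(CO2) = (16/2) × 5.550 = 44.40 mol
V(CO2) = nRT/P = 44.40 × 62.36 × 1079.15 / 2090 = 1430 L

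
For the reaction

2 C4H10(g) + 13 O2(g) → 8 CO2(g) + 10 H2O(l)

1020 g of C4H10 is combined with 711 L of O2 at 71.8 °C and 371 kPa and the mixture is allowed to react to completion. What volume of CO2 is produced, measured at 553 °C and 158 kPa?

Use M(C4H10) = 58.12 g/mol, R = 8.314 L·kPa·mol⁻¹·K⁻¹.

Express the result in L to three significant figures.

n(C4H10) = 1020 / 58.12 = 17.55 mol
n(O2) = PV/RT = (371 × 711) / (8.314 × 344.95) = 91.98 mol
For 17.55 mol C4H10, stoichiometry requires (13/2) × 17.55 = 114.1 mol O2; 91.98 mol is available, so O2 is limiting.
n(CO2) = (8/13) × 91.98 = 56.60 mol
V(CO2) = nRT/P = 56.60 × 8.314 × 826.15 / 158 = 2461 L

2460 L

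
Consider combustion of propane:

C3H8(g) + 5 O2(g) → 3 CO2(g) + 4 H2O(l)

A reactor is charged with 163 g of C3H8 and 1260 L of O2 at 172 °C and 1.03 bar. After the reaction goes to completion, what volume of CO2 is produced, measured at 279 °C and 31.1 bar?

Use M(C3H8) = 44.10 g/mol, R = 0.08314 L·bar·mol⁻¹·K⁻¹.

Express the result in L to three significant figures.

n(C3H8) = 163 / 44.10 = 3.696 mol
n(O2) = PV/RT = (1.03 × 1260) / (0.08314 × 445.15) = 35.07 mol
For 3.696 mol C3H8, stoichiometry requires (5/1) × 3.696 = 18.48 mol O2; 35.07 mol is available, so C3H8 is limiting.
n(CO2) = (3/1) × 3.696 = 11.09 mol
V(CO2) = nRT/P = 11.09 × 0.08314 × 552.15 / 31.1 = 16.37 L

16.4 L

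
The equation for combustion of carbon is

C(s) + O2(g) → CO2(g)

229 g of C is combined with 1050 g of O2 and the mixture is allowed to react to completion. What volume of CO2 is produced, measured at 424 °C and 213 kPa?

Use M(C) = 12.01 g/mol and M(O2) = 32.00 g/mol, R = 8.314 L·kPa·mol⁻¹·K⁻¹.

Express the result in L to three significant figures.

519 L

n(C) = 229 / 12.01 = 19.07 mol
n(O2) = 1050 / 32.00 = 32.81 mol
For 19.07 mol C, stoichiometry requires (1/1) × 19.07 = 19.07 mol O2; 32.81 mol is available, so C is limiting.
n(CO2) = (1/1) × 19.07 = 19.07 mol
V(CO2) = nRT/P = 19.07 × 8.314 × 697.15 / 213 = 518.9 L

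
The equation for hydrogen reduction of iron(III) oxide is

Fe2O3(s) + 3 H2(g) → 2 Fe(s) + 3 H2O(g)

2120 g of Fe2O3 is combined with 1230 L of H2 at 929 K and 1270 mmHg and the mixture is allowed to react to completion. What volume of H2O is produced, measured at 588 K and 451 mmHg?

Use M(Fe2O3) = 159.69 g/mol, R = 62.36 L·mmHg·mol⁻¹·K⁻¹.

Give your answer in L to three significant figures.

2190 L

n(Fe2O3) = 2120 / 159.69 = 13.28 mol
n(H2) = PV/RT = (1270 × 1230) / (62.36 × 929) = 26.96 mol
For 13.28 mol Fe2O3, stoichiometry requires (3/1) × 13.28 = 39.84 mol H2; 26.96 mol is available, so H2 is limiting.
n(H2O) = (3/3) × 26.96 = 26.96 mol
V(H2O) = nRT/P = 26.96 × 62.36 × 588 / 451 = 2192 L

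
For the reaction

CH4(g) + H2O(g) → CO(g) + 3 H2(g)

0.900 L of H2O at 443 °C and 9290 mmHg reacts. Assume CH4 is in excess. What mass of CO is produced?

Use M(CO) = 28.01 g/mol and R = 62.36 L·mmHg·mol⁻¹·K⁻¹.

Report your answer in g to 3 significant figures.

5.24 g

n(H2O) = PV/RT = (9290 × 0.900) / (62.36 × 716.15) = 0.1872 mol
n(CO) = (1/1) × 0.1872 = 0.1872 mol
m(CO) = 0.1872 × 28.01 = 5.243 g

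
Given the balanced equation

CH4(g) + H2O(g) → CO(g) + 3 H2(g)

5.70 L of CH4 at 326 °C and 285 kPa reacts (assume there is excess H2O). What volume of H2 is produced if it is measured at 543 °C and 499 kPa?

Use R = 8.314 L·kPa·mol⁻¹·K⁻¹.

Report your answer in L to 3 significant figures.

n(CH4) = PV/RT = (285 × 5.70) / (8.314 × 599.15) = 0.3261 mol
n(H2) = (3/1) × 0.3261 = 0.9783 mol
V = nRT/P = 0.9783 × 8.314 × 816.15 / 499 = 13.30 L

13.3 L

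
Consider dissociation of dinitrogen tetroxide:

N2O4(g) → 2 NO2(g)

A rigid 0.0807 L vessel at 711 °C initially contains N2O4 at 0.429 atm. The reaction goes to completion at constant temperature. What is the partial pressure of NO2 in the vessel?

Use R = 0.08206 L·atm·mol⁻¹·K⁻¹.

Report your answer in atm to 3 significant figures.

n(N2O4)₀ = PV/RT = (0.429 × 0.0807) / (0.08206 × 984.15) = 0.0004287 mol
n(NO2) = (2/1) × 0.0004287 = 0.0008574 mol
P(NO2) = nRT/V = 0.0008574 × 0.08206 × 984.15 / 0.0807 = 0.8580 atm

0.858 atm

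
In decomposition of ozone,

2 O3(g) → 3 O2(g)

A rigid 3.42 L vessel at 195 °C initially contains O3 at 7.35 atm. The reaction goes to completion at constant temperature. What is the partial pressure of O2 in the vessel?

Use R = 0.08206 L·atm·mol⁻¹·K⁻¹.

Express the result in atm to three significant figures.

11.0 atm

n(O3)₀ = PV/RT = (7.35 × 3.42) / (0.08206 × 468.15) = 0.6543 mol
n(O2) = (3/2) × 0.6543 = 0.9814 mol
P(O2) = nRT/V = 0.9814 × 0.08206 × 468.15 / 3.42 = 11.02 atm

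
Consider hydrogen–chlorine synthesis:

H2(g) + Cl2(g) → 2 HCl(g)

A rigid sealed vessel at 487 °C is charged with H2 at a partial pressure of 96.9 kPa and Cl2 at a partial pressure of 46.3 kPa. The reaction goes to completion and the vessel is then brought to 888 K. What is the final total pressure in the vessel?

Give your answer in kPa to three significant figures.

167 kPa

Because the vessel is rigid and T is held at 487 °C, work the stoichiometry in partial pressures (P_i = n_iRT/V).
P(Cl2) required for 96.9 kPa of H2 = (1/1) × 96.9 = 96.90 kPa; available 46.3 kPa, so Cl2 is limiting.
P(H2) remaining = 96.9 − (1/1) × 46.3 = 50.60 kPa
P(gaseous products) = (2)/1 × 46.3 = 92.60 kPa
P_total at 487 °C = 50.60 + 92.60 = 143.2 kPa
Scaling to 888 K: P = 143.2 × 888/760.15 = 167.3 kPa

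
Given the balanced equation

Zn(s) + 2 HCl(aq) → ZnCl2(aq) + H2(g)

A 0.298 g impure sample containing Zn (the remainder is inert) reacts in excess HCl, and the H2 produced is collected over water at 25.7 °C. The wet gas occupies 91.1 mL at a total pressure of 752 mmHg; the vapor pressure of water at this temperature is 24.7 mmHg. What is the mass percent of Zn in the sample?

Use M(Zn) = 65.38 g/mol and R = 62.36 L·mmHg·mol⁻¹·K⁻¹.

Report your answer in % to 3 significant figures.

P(H2) = 752 − 24.7 = 727.3 mmHg
n(H2) = PV/RT = (727.3 × 0.09110) / (62.36 × 298.85) = 0.003555 mol
n(Zn) = (1/1) × 0.003555 = 0.003555 mol
m(Zn) = 0.003555 × 65.38 = 0.2324 g
%Zn = 0.2324 / 0.298 × 100 = 77.99%

78.0 %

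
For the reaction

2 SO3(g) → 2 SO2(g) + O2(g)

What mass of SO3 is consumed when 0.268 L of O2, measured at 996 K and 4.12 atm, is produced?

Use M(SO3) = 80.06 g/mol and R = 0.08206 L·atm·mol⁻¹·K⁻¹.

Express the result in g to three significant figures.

2.16 g

n(O2) = PV/RT = (4.12 × 0.268) / (0.08206 × 996) = 0.01351 mol
n(SO3) = (2/1) × 0.01351 = 0.02702 mol
m(SO3) = 0.02702 × 80.06 = 2.163 g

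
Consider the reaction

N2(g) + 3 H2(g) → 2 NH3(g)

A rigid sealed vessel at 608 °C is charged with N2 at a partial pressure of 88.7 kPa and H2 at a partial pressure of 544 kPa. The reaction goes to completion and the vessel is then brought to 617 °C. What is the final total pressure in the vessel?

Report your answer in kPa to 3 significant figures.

Because the vessel is rigid and T is held at 608 °C, work the stoichiometry in partial pressures (P_i = n_iRT/V).
P(H2) required for 88.7 kPa of N2 = (3/1) × 88.7 = 266.1 kPa; available 544 kPa, so N2 is limiting.
P(H2) remaining = 544 − (3/1) × 88.7 = 277.9 kPa
P(gaseous products) = (2)/1 × 88.7 = 177.4 kPa
P_total at 608 °C = 277.9 + 177.4 = 455.3 kPa
Scaling to 617 °C: P = 455.3 × 890.15/881.15 = 460.0 kPa

460 kPa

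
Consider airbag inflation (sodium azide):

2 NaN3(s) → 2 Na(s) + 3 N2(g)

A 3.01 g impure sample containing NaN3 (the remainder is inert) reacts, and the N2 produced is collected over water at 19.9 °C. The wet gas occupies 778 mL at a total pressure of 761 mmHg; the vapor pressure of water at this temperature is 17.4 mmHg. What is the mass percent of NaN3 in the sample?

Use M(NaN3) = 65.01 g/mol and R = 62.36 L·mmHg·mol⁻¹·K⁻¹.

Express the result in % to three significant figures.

45.6 %

P(N2) = 761 − 17.4 = 743.6 mmHg
n(N2) = PV/RT = (743.6 × 0.7780) / (62.36 × 293.05) = 0.03166 mol
n(NaN3) = (2/3) × 0.03166 = 0.02111 mol
m(NaN3) = 0.02111 × 65.01 = 1.372 g
%NaN3 = 1.372 / 3.01 × 100 = 45.58%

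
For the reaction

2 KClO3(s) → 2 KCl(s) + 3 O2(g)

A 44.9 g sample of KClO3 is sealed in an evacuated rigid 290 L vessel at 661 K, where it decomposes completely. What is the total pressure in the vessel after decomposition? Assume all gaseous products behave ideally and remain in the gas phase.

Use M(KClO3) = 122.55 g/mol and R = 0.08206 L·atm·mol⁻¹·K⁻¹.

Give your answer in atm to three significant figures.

0.103 atm

n(KClO3) = 44.9 / 122.55 = 0.3664 mol
n(gas produced) = (3/2) × 0.3664 = 0.5496 mol
P = nRT/V = 0.5496 × 0.08206 × 661 / 290 = 0.1028 atm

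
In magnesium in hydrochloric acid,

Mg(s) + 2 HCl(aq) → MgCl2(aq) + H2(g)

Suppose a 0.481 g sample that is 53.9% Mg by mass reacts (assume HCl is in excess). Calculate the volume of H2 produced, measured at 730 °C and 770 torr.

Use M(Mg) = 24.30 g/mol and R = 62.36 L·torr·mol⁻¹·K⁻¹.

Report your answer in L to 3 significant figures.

mass of Mg = 0.481 × 53.9/100 = 0.2593 g
n(Mg) = 0.2593 / 24.30 = 0.01067 mol
n(H2) = (1/1) × 0.01067 = 0.01067 mol
V = nRT/P = 0.01067 × 62.36 × 1003.15 / 770 = 0.8669 L

0.867 L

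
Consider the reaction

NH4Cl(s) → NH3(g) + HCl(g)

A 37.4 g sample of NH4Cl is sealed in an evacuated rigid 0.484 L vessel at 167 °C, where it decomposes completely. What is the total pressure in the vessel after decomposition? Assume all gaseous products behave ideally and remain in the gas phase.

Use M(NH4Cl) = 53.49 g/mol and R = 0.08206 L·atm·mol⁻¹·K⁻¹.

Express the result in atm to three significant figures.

n(NH4Cl) = 37.4 / 53.49 = 0.6992 mol
n(gas produced) = (2/1) × 0.6992 = 1.398 mol
P = nRT/V = 1.398 × 0.08206 × 440.15 / 0.484 = 104.3 atm

104 atm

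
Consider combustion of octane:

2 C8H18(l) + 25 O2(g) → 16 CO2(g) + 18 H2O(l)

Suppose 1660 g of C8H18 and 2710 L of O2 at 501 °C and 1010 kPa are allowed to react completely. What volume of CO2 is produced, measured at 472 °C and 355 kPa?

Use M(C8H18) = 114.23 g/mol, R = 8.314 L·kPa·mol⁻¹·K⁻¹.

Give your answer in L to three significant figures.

n(C8H18) = 1660 / 114.23 = 14.53 mol
n(O2) = PV/RT = (1010 × 2710) / (8.314 × 774.15) = 425.3 mol
For 14.53 mol C8H18, stoichiometry requires (25/2) × 14.53 = 181.6 mol O2; 425.3 mol is available, so C8H18 is limiting.
n(CO2) = (16/2) × 14.53 = 116.2 mol
V(CO2) = nRT/P = 116.2 × 8.314 × 745.15 / 355 = 2028 L

2030 L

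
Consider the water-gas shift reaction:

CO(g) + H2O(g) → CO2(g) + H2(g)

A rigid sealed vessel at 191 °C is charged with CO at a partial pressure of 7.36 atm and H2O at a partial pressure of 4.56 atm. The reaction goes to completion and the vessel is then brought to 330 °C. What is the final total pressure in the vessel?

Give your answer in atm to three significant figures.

15.5 atm

Because the vessel is rigid and T is held at 191 °C, work the stoichiometry in partial pressures (P_i = n_iRT/V).
P(H2O) required for 7.36 atm of CO = (1/1) × 7.36 = 7.360 atm; available 4.56 atm, so H2O is limiting.
P(CO) remaining = 7.36 − (1/1) × 4.56 = 2.800 atm
P(gaseous products) = (1+1)/1 × 4.56 = 9.120 atm
P_total at 191 °C = 2.800 + 9.120 = 11.92 atm
Scaling to 330 °C: P = 11.92 × 603.15/464.15 = 15.49 atm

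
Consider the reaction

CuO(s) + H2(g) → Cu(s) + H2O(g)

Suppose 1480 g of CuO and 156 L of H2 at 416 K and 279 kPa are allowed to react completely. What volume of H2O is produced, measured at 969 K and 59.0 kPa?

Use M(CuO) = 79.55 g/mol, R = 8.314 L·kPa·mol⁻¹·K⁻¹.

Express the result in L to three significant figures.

n(CuO) = 1480 / 79.55 = 18.60 mol
n(H2) = PV/RT = (279 × 156) / (8.314 × 416) = 12.58 mol
For 18.60 mol CuO, stoichiometry requires (1/1) × 18.60 = 18.60 mol H2; 12.58 mol is available, so H2 is limiting.
n(H2O) = (1/1) × 12.58 = 12.58 mol
V(H2O) = nRT/P = 12.58 × 8.314 × 969 / 59.0 = 1718 L

1720 L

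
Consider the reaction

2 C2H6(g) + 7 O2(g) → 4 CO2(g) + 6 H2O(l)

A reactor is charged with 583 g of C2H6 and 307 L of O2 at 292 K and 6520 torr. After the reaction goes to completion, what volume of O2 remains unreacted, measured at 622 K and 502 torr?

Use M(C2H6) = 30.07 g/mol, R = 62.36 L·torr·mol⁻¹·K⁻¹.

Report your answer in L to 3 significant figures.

n(C2H6) = 583 / 30.07 = 19.39 mol
n(O2) = PV/RT = (6520 × 307) / (62.36 × 292) = 109.9 mol
For 19.39 mol C2H6, stoichiometry requires (7/2) × 19.39 = 67.87 mol O2; 109.9 mol is available, so C2H6 is limiting.
n(O2) consumed = (7/2) × 19.39 = 67.87 mol; remaining = 109.9 − 67.87 = 42.03 mol
V(O2) = nRT/P = 42.03 × 62.36 × 622 / 502 = 3248 L

3250 L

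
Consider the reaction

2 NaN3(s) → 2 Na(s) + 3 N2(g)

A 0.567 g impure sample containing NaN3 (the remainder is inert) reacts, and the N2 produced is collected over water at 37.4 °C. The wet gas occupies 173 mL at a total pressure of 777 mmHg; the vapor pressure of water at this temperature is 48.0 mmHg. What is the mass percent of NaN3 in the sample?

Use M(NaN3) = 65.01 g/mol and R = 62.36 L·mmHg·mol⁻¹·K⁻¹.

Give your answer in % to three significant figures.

P(N2) = 777 − 48.0 = 729.0 mmHg
n(N2) = PV/RT = (729.0 × 0.1730) / (62.36 × 310.55) = 0.006512 mol
n(NaN3) = (2/3) × 0.006512 = 0.004341 mol
m(NaN3) = 0.004341 × 65.01 = 0.2822 g
%NaN3 = 0.2822 / 0.567 × 100 = 49.77%

49.8 %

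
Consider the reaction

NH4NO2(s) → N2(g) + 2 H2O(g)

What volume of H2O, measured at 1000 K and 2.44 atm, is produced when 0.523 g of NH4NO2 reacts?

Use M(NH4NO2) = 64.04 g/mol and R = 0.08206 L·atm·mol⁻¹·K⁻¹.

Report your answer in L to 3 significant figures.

0.549 L

n(NH4NO2) = 0.5230 / 64.04 = 0.008167 mol
n(H2O) = (2/1) × 0.008167 = 0.01633 mol
V = nRT/P = 0.01633 × 0.08206 × 1000 / 2.44 = 0.5492 L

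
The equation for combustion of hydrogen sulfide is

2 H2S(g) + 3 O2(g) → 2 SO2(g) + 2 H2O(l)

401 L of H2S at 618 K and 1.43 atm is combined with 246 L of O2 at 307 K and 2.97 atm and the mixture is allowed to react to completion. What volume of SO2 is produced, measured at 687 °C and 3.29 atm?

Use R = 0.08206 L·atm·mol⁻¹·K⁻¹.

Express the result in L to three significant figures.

n(H2S) = PV/RT = (1.43 × 401) / (0.08206 × 618) = 11.31 mol
n(O2) = PV/RT = (2.97 × 246) / (0.08206 × 307) = 29.00 mol
For 11.31 mol H2S, stoichiometry requires (3/2) × 11.31 = 16.96 mol O2; 29.00 mol is available, so H2S is limiting.
n(SO2) = (2/2) × 11.31 = 11.31 mol
V(SO2) = nRT/P = 11.31 × 0.08206 × 960.15 / 3.29 = 270.9 L

271 L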